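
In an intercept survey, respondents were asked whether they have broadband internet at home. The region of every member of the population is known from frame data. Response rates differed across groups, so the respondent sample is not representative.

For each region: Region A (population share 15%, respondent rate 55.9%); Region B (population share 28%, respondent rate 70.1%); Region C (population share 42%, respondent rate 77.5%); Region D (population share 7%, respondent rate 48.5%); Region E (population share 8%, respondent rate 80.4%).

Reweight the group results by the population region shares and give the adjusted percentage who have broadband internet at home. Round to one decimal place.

70.4%

Post-stratification weights by population share, not respondent share:
  Region A: 0.15 × 55.9 = 8.385
  Region B: 0.28 × 70.1 = 19.628
  Region C: 0.42 × 77.5 = 32.55
  Region D: 0.07 × 48.5 = 3.395
  Region E: 0.08 × 80.4 = 6.432
Post-stratified estimate = 70.39 → 70.4%.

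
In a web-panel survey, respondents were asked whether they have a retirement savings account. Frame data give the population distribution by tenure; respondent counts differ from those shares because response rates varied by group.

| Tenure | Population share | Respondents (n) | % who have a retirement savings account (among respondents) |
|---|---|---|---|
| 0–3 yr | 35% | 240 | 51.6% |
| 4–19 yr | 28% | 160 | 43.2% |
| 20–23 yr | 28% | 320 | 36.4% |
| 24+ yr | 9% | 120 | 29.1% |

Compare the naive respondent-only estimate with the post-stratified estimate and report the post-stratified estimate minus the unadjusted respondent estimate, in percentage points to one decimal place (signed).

+2.0 percentage points

Without adjustment, the pooled respondent share is:
  (240/840)×51.6 + (160/840)×43.2 + (320/840)×36.4 + (120/840)×29.1 = 40.9952%
Post-stratifying to population shares instead:
  0.35×51.6 + 0.28×43.2 + 0.28×36.4 + 0.09×29.1 = 42.967%
Difference = 42.967 − 40.9952 = 1.9718 pp.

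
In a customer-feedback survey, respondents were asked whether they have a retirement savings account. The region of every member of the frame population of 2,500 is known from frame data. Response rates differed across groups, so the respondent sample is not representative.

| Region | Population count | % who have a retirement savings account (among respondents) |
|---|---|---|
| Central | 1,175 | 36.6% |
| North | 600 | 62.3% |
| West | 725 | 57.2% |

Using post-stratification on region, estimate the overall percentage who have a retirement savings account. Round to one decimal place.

48.7%

Reweight to the known region distribution:
  Central: (1,175/2,500) × 36.6 = 17.202
  North: (600/2,500) × 62.3 = 14.952
  West: (725/2,500) × 57.2 = 16.588
Post-stratified estimate = 48.742 → 48.7%.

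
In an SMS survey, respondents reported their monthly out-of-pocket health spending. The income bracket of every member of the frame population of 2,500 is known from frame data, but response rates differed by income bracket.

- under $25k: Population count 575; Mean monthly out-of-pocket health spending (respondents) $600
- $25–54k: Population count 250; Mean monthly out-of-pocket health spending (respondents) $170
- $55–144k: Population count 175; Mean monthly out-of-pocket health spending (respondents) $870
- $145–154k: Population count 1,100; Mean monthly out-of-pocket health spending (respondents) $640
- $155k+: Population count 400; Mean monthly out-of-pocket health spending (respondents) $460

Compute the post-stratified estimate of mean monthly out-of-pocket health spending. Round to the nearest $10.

$570

Weight each group's respondent value by its population share:
  under $25k: (575/2,500) × 600 = 138
  $25–54k: (250/2,500) × 170 = 17
  $55–144k: (175/2,500) × 870 = 60.9
  $145–154k: (1,100/2,500) × 640 = 281.6
  $155k+: (400/2,500) × 460 = 73.6
Post-stratified estimate = 571.1 → $570.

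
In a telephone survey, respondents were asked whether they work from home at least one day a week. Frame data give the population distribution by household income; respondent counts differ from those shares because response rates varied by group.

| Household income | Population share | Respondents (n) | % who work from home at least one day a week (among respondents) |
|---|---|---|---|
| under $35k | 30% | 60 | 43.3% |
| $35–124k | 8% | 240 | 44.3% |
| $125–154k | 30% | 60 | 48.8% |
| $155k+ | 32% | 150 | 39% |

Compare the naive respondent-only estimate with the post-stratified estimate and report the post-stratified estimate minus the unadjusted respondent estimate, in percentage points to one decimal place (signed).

Naive respondent-only estimate (weights = respondent counts):
  (60/510)×43.3 + (240/510)×44.3 + (60/510)×48.8 + (150/510)×39 = 43.1529%
Post-stratifying to population shares instead:
  0.3×43.3 + 0.08×44.3 + 0.3×48.8 + 0.32×39 = 43.654%
Difference = 43.654 − 43.1529 = 0.5011 pp.

+0.5 percentage points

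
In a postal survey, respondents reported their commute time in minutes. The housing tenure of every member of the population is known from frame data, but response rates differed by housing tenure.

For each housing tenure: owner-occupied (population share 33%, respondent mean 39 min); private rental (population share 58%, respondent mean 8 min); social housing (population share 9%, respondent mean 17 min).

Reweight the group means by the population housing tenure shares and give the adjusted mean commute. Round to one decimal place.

Each cell contributes population-share × respondent value:
  owner-occupied: 0.33 × 39 = 12.87
  private rental: 0.58 × 8 = 4.64
  social housing: 0.09 × 17 = 1.53
Post-stratified estimate = 19.04 → 19.0.

19.0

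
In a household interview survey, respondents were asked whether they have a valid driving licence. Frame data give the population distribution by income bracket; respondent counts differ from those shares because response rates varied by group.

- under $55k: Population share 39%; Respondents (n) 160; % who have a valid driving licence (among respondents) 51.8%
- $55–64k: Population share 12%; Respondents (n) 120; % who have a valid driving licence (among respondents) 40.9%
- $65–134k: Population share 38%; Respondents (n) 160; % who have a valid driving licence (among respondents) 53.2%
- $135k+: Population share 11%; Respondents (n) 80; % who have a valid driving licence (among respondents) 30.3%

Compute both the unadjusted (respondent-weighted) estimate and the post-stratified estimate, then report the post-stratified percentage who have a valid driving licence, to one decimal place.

48.7%

Unadjusted (pooled respondent) estimate weights by respondent counts:
  (160/520)×51.8 + (120/520)×40.9 + (160/520)×53.2 + (80/520)×30.3 = 46.4077%
Post-stratified estimate weights by population shares:
  0.39×51.8 + 0.12×40.9 + 0.38×53.2 + 0.11×30.3 = 48.659%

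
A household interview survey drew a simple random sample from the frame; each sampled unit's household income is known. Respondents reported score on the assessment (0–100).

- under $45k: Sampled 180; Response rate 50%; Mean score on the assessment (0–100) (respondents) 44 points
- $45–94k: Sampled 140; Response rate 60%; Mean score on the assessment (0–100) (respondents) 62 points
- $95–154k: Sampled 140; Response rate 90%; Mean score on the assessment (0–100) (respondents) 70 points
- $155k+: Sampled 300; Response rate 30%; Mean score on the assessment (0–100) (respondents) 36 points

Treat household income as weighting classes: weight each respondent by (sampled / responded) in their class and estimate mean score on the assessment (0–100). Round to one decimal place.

48.9

Weighting each respondent by the inverse class response rate inflates each class back to its sampled size, so the class weight is n_sampled:
  under $45k: 180 × 44 = 7920
  $45–94k: 140 × 62 = 8680
  $95–154k: 140 × 70 = 9800
  $155k+: 300 × 36 = 10,800
Adjusted estimate = 37,200 / 760 = 48.9474 → 48.9.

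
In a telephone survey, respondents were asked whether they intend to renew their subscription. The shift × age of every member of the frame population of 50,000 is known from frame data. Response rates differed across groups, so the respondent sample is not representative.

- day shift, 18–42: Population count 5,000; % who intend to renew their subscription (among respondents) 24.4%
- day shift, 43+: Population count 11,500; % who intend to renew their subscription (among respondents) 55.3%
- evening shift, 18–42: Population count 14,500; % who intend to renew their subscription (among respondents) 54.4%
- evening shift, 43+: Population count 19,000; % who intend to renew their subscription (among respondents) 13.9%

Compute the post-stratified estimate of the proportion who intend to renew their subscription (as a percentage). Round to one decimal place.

36.2%

Each cell contributes population-share × respondent value:
  day shift, 18–42: (5,000/50,000) × 24.4 = 2.44
  day shift, 43+: (11,500/50,000) × 55.3 = 12.719
  evening shift, 18–42: (14,500/50,000) × 54.4 = 15.776
  evening shift, 43+: (19,000/50,000) × 13.9 = 5.282
Post-stratified estimate = 36.217 → 36.2%.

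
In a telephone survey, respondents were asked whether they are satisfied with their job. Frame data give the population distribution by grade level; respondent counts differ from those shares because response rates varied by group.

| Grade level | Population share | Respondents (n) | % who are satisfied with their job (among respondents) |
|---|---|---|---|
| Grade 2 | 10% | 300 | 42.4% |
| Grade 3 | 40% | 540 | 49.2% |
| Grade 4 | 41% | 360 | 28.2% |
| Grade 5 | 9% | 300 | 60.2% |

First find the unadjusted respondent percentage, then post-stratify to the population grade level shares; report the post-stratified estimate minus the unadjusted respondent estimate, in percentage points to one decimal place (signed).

-4.1 percentage points

Naive respondent-only estimate (weights = respondent counts):
  (300/1500)×42.4 + (540/1500)×49.2 + (360/1500)×28.2 + (300/1500)×60.2 = 45%
Post-stratified estimate weights by population shares:
  0.1×42.4 + 0.4×49.2 + 0.41×28.2 + 0.09×60.2 = 40.9%
Difference = 40.9 − 45 = -4.1 pp.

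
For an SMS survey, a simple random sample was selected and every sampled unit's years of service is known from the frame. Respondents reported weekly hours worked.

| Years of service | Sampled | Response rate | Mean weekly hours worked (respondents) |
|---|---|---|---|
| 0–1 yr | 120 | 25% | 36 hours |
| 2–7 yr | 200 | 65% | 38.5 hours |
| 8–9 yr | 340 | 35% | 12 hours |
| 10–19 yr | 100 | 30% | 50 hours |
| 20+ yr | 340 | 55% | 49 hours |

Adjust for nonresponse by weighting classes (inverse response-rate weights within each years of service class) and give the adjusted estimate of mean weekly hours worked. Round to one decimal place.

Inverse-response-rate weighting restores each class to its sampled count, so class totals weight by n_sampled:
  0–1 yr: 120 × 36 = 4320
  2–7 yr: 200 × 38.5 = 7700
  8–9 yr: 340 × 12 = 4080
  10–19 yr: 100 × 50 = 5000
  20+ yr: 340 × 49 = 16,660
Adjusted estimate = 37,760 / 1,100 = 34.3273 → 34.3.

34.3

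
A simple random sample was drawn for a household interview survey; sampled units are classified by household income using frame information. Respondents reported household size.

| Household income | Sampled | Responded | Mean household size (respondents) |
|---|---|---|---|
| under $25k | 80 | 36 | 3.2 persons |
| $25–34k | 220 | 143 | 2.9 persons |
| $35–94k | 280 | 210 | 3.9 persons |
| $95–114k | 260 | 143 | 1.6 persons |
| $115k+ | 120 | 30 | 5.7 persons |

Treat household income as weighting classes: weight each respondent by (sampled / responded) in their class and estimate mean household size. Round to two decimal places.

3.21

Response rates by class: under $25k 36/80 = 45%, $25–34k 143/220 = 65%, $35–94k 210/280 = 75%, $95–114k 143/260 = 55%, $115k+ 30/120 = 25%.
With weight = n_sampled/n_responded per class, the weighted class total is n_sampled:
  under $25k: 80 × 3.2 = 256
  $25–34k: 220 × 2.9 = 638
  $35–94k: 280 × 3.9 = 1092
  $95–114k: 260 × 1.6 = 416
  $115k+: 120 × 5.7 = 684
Adjusted estimate = 3086 / 960 = 3.21458 → 3.21.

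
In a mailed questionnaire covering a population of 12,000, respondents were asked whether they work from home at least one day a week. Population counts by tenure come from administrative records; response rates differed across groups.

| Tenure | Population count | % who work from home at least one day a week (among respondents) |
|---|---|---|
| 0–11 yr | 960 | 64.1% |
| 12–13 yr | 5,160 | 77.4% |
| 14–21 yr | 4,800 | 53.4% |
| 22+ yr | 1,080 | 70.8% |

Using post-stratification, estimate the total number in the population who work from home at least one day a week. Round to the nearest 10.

Estimated count per cell = population count × respondent percentage:
  0–11 yr: 960 × 64.1% = 615.36
  12–13 yr: 5,160 × 77.4% = 3993.84
  14–21 yr: 4,800 × 53.4% = 2563.2
  22+ yr: 1,080 × 70.8% = 764.64
Estimated total = 7937.04 → 7,940.

7,940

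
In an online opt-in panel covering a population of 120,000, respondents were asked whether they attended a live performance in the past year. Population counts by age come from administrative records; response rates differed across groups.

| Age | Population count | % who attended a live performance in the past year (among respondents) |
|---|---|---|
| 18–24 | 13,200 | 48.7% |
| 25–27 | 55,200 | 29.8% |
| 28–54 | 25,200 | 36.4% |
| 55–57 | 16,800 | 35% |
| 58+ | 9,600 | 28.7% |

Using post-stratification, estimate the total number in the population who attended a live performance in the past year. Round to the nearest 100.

Estimated count per cell = population count × respondent percentage:
  18–24: 13,200 × 48.7% = 6428.4
  25–27: 55,200 × 29.8% = 16449.6
  28–54: 25,200 × 36.4% = 9172.8
  55–57: 16,800 × 35% = 5880
  58+: 9,600 × 28.7% = 2755.2
Estimated total = 40,686 → 40,700.

40,700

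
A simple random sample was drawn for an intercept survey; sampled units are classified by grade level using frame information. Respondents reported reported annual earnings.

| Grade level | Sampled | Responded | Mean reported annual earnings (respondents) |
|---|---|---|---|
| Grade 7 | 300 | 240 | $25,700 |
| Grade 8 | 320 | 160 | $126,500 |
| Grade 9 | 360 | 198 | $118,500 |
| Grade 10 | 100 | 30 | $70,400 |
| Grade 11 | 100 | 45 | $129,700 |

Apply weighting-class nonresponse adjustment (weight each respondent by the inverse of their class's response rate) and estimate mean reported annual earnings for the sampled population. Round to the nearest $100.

Class response rates: Grade 7 240/300 = 80%, Grade 8 160/320 = 50%, Grade 9 198/360 = 55%, Grade 10 30/100 = 30%, Grade 11 45/100 = 45%.
Weighting each respondent by the inverse class response rate inflates each class back to its sampled size, so the class weight is n_sampled:
  Grade 7: 300 × 25,700 = 7,710,000
  Grade 8: 320 × 126,500 = 40,480,000
  Grade 9: 360 × 118,500 = 42,660,000
  Grade 10: 100 × 70,400 = 7,040,000
  Grade 11: 100 × 129,700 = 12,970,000
Adjusted estimate = 110,860,000 / 1,180 = 93949.2 → $93,900.

$93,900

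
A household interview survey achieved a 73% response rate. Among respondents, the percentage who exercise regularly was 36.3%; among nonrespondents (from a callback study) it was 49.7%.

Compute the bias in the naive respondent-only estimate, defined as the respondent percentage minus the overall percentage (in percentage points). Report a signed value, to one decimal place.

-3.6 percentage points

Nonresponse fraction = 1 − 0.73 = 0.27.
Bias = (nonresponse fraction) × (respondent percentage − nonrespondent percentage)
     = 0.27 × (36.3 − 49.7) = 0.27 × -13.4 = -3.618.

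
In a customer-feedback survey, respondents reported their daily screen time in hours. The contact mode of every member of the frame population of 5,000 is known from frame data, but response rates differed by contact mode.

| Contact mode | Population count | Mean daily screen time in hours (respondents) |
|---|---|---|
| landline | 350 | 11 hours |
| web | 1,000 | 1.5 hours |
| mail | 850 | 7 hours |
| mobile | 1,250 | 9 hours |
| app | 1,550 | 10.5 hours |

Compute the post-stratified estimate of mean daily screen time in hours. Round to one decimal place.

7.8

Weight each group's respondent value by its population share:
  landline: (350/5,000) × 11 = 0.77
  web: (1,000/5,000) × 1.5 = 0.3
  mail: (850/5,000) × 7 = 1.19
  mobile: (1,250/5,000) × 9 = 2.25
  app: (1,550/5,000) × 10.5 = 3.255
Post-stratified estimate = 7.765 → 7.8.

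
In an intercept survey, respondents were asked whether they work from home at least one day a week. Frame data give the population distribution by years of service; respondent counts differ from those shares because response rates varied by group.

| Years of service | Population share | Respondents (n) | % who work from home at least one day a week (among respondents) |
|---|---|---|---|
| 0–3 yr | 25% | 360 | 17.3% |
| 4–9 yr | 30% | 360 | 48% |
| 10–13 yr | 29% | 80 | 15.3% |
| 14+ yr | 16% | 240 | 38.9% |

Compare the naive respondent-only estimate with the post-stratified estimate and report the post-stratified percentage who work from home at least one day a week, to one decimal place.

29.4%

Unadjusted (pooled respondent) estimate weights by respondent counts:
  (360/1040)×17.3 + (360/1040)×48 + (80/1040)×15.3 + (240/1040)×38.9 = 32.7577%
Post-stratified estimate weights by population shares:
  0.25×17.3 + 0.3×48 + 0.29×15.3 + 0.16×38.9 = 29.386%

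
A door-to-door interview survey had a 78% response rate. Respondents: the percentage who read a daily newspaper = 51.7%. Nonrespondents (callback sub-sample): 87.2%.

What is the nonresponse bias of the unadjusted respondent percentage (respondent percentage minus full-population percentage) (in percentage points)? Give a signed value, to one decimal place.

Nonresponse fraction = 1 − 0.78 = 0.22.
Bias = (nonresponse fraction) × (respondent percentage − nonrespondent percentage)
     = 0.22 × (51.7 − 87.2) = 0.22 × -35.5 = -7.81.

-7.8 percentage points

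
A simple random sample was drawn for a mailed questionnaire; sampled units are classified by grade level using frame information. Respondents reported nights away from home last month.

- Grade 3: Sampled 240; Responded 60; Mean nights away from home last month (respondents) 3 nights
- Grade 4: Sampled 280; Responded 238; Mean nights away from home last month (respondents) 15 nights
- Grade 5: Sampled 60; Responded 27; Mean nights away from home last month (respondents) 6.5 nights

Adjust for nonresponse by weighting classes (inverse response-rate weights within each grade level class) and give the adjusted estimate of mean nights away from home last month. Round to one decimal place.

Class response rates: Grade 3 60/240 = 25%, Grade 4 238/280 = 85%, Grade 5 27/60 = 45%.
With weight = n_sampled/n_responded per class, the weighted class total is n_sampled:
  Grade 3: 240 × 3 = 720
  Grade 4: 280 × 15 = 4200
  Grade 5: 60 × 6.5 = 390
Adjusted estimate = 5310 / 580 = 9.15517 → 9.2.

9.2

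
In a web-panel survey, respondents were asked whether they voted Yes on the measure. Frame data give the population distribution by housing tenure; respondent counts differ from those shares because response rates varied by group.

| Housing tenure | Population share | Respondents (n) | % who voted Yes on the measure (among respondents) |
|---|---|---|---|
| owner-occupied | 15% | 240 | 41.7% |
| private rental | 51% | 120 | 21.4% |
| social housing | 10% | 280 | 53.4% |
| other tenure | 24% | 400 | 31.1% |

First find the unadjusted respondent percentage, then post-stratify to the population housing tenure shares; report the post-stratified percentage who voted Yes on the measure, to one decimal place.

30.0%

Naive respondent-only estimate (weights = respondent counts):
  (240/1040)×41.7 + (120/1040)×21.4 + (280/1040)×53.4 + (400/1040)×31.1 = 38.4308%
Post-stratifying to population shares instead:
  0.15×41.7 + 0.51×21.4 + 0.1×53.4 + 0.24×31.1 = 29.973%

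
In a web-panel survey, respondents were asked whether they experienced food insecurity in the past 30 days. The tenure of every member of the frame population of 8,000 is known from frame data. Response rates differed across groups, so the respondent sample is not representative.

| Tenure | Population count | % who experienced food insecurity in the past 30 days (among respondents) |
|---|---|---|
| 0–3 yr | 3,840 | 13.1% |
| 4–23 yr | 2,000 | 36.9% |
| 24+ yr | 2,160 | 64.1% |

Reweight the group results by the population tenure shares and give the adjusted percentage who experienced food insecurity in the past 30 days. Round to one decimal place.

Reweight to the known tenure distribution:
  0–3 yr: (3,840/8,000) × 13.1 = 6.288
  4–23 yr: (2,000/8,000) × 36.9 = 9.225
  24+ yr: (2,160/8,000) × 64.1 = 17.307
Post-stratified estimate = 32.82 → 32.8%.

32.8%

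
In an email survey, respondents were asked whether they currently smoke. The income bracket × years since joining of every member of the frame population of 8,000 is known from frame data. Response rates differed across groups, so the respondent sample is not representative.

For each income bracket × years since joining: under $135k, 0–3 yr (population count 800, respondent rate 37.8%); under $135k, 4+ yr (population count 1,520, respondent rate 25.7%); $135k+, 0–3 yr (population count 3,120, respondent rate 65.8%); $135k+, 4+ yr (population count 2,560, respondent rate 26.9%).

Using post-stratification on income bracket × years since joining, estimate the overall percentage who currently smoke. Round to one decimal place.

42.9%

Post-stratification weights by population share, not respondent share:
  under $135k, 0–3 yr: (800/8,000) × 37.8 = 3.78
  under $135k, 4+ yr: (1,520/8,000) × 25.7 = 4.883
  $135k+, 0–3 yr: (3,120/8,000) × 65.8 = 25.662
  $135k+, 4+ yr: (2,560/8,000) × 26.9 = 8.608
Post-stratified estimate = 42.933 → 42.9%.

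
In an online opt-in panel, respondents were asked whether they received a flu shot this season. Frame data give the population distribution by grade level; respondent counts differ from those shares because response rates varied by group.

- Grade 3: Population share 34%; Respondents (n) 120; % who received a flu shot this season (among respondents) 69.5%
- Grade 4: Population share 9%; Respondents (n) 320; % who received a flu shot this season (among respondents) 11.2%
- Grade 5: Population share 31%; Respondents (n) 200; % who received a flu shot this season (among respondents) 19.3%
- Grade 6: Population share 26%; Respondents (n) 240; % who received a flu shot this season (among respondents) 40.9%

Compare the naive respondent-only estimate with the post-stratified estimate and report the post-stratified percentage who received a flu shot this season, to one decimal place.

Unadjusted (pooled respondent) estimate weights by respondent counts:
  (120/880)×69.5 + (320/880)×11.2 + (200/880)×19.3 + (240/880)×40.9 = 29.0909%
Reweighting by population grade level shares:
  0.34×69.5 + 0.09×11.2 + 0.31×19.3 + 0.26×40.9 = 41.255%

41.3%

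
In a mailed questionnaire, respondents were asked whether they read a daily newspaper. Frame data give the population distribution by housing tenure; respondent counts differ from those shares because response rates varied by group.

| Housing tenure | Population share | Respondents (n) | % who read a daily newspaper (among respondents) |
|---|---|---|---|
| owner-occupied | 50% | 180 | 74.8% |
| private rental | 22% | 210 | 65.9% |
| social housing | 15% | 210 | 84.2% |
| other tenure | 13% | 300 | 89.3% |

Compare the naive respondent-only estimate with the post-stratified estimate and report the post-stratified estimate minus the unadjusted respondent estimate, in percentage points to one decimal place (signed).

Without adjustment, the pooled respondent share is:
  (180/900)×74.8 + (210/900)×65.9 + (210/900)×84.2 + (300/900)×89.3 = 79.75%
Reweighting by population housing tenure shares:
  0.5×74.8 + 0.22×65.9 + 0.15×84.2 + 0.13×89.3 = 76.137%
Difference = 76.137 − 79.75 = -3.613 pp.

-3.6 percentage points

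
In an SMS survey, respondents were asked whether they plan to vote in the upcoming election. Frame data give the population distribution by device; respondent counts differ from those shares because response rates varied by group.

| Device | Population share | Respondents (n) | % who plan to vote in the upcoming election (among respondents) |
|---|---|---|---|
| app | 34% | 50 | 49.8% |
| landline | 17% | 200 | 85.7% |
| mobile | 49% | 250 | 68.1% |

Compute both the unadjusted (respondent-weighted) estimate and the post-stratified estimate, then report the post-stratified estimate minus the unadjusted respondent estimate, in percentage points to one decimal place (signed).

Unadjusted (pooled respondent) estimate weights by respondent counts:
  (50/500)×49.8 + (200/500)×85.7 + (250/500)×68.1 = 73.31%
Reweighting by population device shares:
  0.34×49.8 + 0.17×85.7 + 0.49×68.1 = 64.87%
Difference = 64.87 − 73.31 = -8.44 pp.

-8.4 percentage points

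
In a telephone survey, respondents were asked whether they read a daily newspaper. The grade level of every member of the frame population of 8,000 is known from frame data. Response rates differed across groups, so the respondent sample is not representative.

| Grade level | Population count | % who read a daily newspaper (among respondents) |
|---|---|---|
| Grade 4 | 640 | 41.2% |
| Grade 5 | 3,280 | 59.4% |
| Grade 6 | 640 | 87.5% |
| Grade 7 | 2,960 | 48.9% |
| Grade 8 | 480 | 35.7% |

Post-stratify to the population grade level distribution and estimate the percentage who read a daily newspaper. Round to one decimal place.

Each cell contributes population-share × respondent value:
  Grade 4: (640/8,000) × 41.2 = 3.296
  Grade 5: (3,280/8,000) × 59.4 = 24.354
  Grade 6: (640/8,000) × 87.5 = 7
  Grade 7: (2,960/8,000) × 48.9 = 18.093
  Grade 8: (480/8,000) × 35.7 = 2.142
Post-stratified estimate = 54.885 → 54.9%.

54.9%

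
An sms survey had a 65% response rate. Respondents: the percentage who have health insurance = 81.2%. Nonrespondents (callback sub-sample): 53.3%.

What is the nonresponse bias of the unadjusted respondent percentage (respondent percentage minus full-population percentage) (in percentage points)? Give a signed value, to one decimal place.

Nonresponse fraction = 1 − 0.65 = 0.35.
Bias = (nonresponse fraction) × (respondent percentage − nonrespondent percentage)
     = 0.35 × (81.2 − 53.3) = 0.35 × 27.9 = 9.765.

+9.8 percentage points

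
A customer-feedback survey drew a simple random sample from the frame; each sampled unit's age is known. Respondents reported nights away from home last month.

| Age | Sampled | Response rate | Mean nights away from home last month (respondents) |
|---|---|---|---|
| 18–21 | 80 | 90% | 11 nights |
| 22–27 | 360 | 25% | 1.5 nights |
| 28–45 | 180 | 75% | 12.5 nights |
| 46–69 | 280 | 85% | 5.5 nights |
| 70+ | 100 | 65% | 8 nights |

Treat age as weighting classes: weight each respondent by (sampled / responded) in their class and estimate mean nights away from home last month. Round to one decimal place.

Weighting each respondent by the inverse class response rate inflates each class back to its sampled size, so the class weight is n_sampled:
  18–21: 80 × 11 = 880
  22–27: 360 × 1.5 = 540
  28–45: 180 × 12.5 = 2250
  46–69: 280 × 5.5 = 1540
  70+: 100 × 8 = 800
Adjusted estimate = 6010 / 1,000 = 6.01 → 6.0.

6.0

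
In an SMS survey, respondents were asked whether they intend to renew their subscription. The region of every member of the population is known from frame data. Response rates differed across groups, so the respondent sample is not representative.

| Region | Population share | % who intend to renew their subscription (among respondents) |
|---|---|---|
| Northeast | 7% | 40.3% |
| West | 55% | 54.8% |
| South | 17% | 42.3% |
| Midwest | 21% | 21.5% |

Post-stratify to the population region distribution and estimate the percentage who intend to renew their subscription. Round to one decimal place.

Reweight to the known region distribution:
  Northeast: 0.07 × 40.3 = 2.821
  West: 0.55 × 54.8 = 30.14
  South: 0.17 × 42.3 = 7.191
  Midwest: 0.21 × 21.5 = 4.515
Post-stratified estimate = 44.667 → 44.7%.

44.7%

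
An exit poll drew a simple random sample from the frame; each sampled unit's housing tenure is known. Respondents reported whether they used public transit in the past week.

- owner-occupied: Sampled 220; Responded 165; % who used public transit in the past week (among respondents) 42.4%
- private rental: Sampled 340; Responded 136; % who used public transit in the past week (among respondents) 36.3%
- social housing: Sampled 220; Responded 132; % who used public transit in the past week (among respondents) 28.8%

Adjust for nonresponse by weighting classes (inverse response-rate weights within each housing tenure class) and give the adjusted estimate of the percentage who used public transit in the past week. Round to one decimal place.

Response rates by class: owner-occupied 165/220 = 75%, private rental 136/340 = 40%, social housing 132/220 = 60%.
With weight = n_sampled/n_responded per class, the weighted class total is n_sampled:
  owner-occupied: 220 × 42.4 = 9328
  private rental: 340 × 36.3 = 12342
  social housing: 220 × 28.8 = 6336
Adjusted estimate = 28,006 / 780 = 35.9051 → 35.9%.

35.9%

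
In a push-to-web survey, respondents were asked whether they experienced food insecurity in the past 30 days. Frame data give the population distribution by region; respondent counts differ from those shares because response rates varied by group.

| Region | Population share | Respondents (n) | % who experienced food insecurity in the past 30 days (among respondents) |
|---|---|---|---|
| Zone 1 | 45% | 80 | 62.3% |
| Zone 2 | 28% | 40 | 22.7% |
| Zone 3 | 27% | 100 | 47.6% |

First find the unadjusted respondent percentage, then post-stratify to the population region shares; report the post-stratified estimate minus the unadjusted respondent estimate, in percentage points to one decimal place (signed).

-1.2 percentage points

Without adjustment, the pooled respondent share is:
  (80/220)×62.3 + (40/220)×22.7 + (100/220)×47.6 = 48.4182%
Post-stratified estimate weights by population shares:
  0.45×62.3 + 0.28×22.7 + 0.27×47.6 = 47.243%
Difference = 47.243 − 48.4182 = -1.1752 pp.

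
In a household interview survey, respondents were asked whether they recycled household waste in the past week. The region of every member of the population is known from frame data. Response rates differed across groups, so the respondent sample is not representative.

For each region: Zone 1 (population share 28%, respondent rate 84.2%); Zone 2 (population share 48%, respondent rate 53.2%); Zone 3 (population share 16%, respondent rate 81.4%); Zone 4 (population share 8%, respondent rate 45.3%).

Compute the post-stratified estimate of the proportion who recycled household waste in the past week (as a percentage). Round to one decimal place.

Weight each group's respondent value by its population share:
  Zone 1: 0.28 × 84.2 = 23.576
  Zone 2: 0.48 × 53.2 = 25.536
  Zone 3: 0.16 × 81.4 = 13.024
  Zone 4: 0.08 × 45.3 = 3.624
Post-stratified estimate = 65.76 → 65.8%.

65.8%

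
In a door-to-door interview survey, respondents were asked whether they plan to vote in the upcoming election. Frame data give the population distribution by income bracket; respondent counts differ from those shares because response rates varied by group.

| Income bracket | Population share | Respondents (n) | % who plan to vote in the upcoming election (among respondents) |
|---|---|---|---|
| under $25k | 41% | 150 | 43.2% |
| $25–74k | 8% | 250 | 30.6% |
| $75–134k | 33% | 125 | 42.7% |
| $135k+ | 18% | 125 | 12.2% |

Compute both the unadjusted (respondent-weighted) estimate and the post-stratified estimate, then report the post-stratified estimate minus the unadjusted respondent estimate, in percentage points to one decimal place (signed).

Unadjusted (pooled respondent) estimate weights by respondent counts:
  (150/650)×43.2 + (250/650)×30.6 + (125/650)×42.7 + (125/650)×12.2 = 32.2962%
Post-stratified estimate weights by population shares:
  0.41×43.2 + 0.08×30.6 + 0.33×42.7 + 0.18×12.2 = 36.447%
Difference = 36.447 − 32.2962 = 4.1508 pp.

+4.2 percentage points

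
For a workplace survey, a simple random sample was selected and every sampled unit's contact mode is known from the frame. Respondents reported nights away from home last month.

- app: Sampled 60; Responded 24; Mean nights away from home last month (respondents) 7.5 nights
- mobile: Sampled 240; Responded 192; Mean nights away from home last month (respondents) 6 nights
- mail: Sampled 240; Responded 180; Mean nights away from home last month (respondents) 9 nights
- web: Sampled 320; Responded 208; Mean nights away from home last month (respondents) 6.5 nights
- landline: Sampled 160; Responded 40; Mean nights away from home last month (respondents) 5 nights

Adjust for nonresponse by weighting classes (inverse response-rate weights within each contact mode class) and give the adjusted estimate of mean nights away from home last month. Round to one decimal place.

Response rates by class: app 24/60 = 40%, mobile 192/240 = 80%, mail 180/240 = 75%, web 208/320 = 65%, landline 40/160 = 25%.
Each respondent's weight = sampled/responded in their class; summing within a class gives n_sampled, so:
  app: 60 × 7.5 = 450
  mobile: 240 × 6 = 1440
  mail: 240 × 9 = 2160
  web: 320 × 6.5 = 2080
  landline: 160 × 5 = 800
Adjusted estimate = 6930 / 1,020 = 6.79412 → 6.8.

6.8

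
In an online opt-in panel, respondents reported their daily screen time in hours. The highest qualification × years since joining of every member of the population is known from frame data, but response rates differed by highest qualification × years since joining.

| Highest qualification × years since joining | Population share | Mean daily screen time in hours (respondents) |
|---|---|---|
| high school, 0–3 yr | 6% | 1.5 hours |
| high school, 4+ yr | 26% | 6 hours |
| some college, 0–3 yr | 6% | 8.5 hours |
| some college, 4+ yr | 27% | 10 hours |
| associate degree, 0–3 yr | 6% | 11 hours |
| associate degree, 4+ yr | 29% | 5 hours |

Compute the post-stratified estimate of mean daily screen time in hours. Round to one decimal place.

Each cell contributes population-share × respondent value:
  high school, 0–3 yr: 0.06 × 1.5 = 0.09
  high school, 4+ yr: 0.26 × 6 = 1.56
  some college, 0–3 yr: 0.06 × 8.5 = 0.51
  some college, 4+ yr: 0.27 × 10 = 2.7
  associate degree, 0–3 yr: 0.06 × 11 = 0.66
  associate degree, 4+ yr: 0.29 × 5 = 1.45
Post-stratified estimate = 6.97 → 7.0.

7.0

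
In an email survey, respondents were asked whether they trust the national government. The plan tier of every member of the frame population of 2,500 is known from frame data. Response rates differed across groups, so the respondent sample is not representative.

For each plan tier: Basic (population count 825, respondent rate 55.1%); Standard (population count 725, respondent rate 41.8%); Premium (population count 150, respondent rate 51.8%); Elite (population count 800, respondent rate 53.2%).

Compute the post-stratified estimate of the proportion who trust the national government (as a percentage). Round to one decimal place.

Weight each group's respondent value by its population share:
  Basic: (825/2,500) × 55.1 = 18.183
  Standard: (725/2,500) × 41.8 = 12.122
  Premium: (150/2,500) × 51.8 = 3.108
  Elite: (800/2,500) × 53.2 = 17.024
Post-stratified estimate = 50.437 → 50.4%.

50.4%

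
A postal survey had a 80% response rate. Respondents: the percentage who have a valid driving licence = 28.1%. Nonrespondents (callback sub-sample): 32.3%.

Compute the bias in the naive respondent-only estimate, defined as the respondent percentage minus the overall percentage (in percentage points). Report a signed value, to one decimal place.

Nonresponse fraction = 1 − 0.8 = 0.2.
Bias = (nonresponse fraction) × (respondent percentage − nonrespondent percentage)
     = 0.2 × (28.1 − 32.3) = 0.2 × -4.2 = -0.84.

-0.8 percentage points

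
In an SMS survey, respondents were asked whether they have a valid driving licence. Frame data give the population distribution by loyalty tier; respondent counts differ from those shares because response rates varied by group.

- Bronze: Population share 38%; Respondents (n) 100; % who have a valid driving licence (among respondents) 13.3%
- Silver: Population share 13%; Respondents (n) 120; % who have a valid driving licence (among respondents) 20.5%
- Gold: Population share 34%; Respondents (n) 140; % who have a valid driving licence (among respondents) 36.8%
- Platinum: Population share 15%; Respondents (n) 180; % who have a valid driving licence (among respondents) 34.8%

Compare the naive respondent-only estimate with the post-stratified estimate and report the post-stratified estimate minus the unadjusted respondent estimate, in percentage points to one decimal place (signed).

Naive respondent-only estimate (weights = respondent counts):
  (100/540)×13.3 + (120/540)×20.5 + (140/540)×36.8 + (180/540)×34.8 = 28.1593%
Post-stratifying to population shares instead:
  0.38×13.3 + 0.13×20.5 + 0.34×36.8 + 0.15×34.8 = 25.451%
Difference = 25.451 − 28.1593 = -2.7083 pp.

-2.7 percentage points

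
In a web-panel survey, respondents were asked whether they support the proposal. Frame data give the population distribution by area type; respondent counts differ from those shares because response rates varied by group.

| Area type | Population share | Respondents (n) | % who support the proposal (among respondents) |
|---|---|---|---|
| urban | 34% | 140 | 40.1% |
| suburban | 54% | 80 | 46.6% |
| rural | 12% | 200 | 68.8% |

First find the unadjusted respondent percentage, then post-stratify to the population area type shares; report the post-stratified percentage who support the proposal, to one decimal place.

47.1%

Naive respondent-only estimate (weights = respondent counts):
  (140/420)×40.1 + (80/420)×46.6 + (200/420)×68.8 = 55.0048%
Post-stratified estimate weights by population shares:
  0.34×40.1 + 0.54×46.6 + 0.12×68.8 = 47.054%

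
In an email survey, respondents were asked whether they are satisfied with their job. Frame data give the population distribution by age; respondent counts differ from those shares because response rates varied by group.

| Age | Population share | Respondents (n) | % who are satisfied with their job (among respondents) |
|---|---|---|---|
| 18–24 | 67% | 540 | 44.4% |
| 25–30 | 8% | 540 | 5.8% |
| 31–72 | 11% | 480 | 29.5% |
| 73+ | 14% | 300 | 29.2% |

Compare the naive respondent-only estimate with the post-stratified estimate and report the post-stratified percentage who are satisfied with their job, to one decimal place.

37.5%

Without adjustment, the pooled respondent share is:
  (540/1860)×44.4 + (540/1860)×5.8 + (480/1860)×29.5 + (300/1860)×29.2 = 26.8968%
Post-stratifying to population shares instead:
  0.67×44.4 + 0.08×5.8 + 0.11×29.5 + 0.14×29.2 = 37.545%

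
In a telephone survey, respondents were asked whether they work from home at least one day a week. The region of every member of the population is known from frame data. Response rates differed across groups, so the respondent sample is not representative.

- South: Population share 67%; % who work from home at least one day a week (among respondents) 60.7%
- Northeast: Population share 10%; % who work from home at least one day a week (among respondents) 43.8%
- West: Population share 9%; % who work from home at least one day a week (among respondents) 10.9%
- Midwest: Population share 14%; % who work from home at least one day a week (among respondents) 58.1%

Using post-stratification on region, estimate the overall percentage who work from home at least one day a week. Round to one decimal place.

54.2%

Reweight to the known region distribution:
  South: 0.67 × 60.7 = 40.669
  Northeast: 0.1 × 43.8 = 4.38
  West: 0.09 × 10.9 = 0.981
  Midwest: 0.14 × 58.1 = 8.134
Post-stratified estimate = 54.164 → 54.2%.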